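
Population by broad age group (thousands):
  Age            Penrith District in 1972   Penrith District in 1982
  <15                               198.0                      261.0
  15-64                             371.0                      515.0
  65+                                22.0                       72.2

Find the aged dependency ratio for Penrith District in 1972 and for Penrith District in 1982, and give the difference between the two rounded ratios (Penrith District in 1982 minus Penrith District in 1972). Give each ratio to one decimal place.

Penrith District in 1972: 22.0 / 371.0 × 100 = 5.9
Penrith District in 1982: 72.2 / 515.0 × 100 = 14.0

Penrith District in 1972: 5.9
Penrith District in 1982: 14.0
Difference: +8.1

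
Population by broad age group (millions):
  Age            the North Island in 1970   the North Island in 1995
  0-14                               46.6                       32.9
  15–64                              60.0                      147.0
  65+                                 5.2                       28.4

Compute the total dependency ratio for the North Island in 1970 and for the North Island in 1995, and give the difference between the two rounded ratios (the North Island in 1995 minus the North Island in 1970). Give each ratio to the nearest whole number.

the North Island in 1970: (46.6 + 5.2) / 60.0 × 100 = 51.8 / 60.0 × 100 = 86
the North Island in 1995: (32.9 + 28.4) / 147.0 × 100 = 61.3 / 147.0 × 100 = 42

the North Island in 1970: 86
the North Island in 1995: 42
Difference: -44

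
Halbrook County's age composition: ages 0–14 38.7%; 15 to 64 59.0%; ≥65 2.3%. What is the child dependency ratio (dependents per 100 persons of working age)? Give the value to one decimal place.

Youth dependency ratio = 38.7 / 59.0 × 100 = 65.6

Youth dependency ratio: 65.6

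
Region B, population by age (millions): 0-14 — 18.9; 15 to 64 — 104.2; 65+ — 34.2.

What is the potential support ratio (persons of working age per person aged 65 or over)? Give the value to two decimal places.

Potential support ratio: 3.05

Potential support ratio = 104.2 / 34.2 = 3.05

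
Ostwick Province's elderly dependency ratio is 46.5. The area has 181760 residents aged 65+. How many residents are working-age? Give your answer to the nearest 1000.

Old-age dependency ratio = elderly / working-age × 100
46.5 = 181760 / W × 100
⇒ 391000

Working-age: 391000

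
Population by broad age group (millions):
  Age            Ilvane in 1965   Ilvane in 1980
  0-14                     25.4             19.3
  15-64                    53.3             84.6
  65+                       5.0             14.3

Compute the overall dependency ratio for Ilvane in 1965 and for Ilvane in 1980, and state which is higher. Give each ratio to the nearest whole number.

Ilvane in 1965: 57
Ilvane in 1980: 40
Higher: Ilvane in 1965

Ilvane in 1965: (25.4 + 5.0) / 53.3 × 100 = 30.4 / 53.3 × 100 = 57
Ilvane in 1980: (19.3 + 14.3) / 84.6 × 100 = 33.6 / 84.6 × 100 = 40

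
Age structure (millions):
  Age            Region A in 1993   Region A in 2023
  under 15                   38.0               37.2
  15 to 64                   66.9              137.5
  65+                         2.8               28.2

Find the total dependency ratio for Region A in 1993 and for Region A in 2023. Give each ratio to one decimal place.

Region A in 1993: (38.0 + 2.8) / 66.9 × 100 = 40.8 / 66.9 × 100 = 61.0
Region A in 2023: (37.2 + 28.2) / 137.5 × 100 = 65.4 / 137.5 × 100 = 47.6

Region A in 1993: 61.0
Region A in 2023: 47.6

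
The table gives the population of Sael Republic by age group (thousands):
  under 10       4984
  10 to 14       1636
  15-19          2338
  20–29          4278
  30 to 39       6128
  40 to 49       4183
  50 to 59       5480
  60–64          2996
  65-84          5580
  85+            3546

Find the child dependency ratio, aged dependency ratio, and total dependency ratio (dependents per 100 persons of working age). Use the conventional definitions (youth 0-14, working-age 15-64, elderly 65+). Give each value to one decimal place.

Youth dependency ratio: 26.1
Old-age dependency ratio: 35.9
Total dependency ratio: 62.0

0–14: 4984 + 1636 = 6620
15–64: 2338 + 4278 + 6128 + 4183 + 5480 + 2996 = 25403
65+: 5580 + 3546 = 9126
Youth dependency ratio = 6620 / 25403 × 100 = 26.1
Old-age dependency ratio = 9126 / 25403 × 100 = 35.9
Total dependency ratio = (6620 + 9126) / 25403 × 100 = 15746 / 25403 × 100 = 62.0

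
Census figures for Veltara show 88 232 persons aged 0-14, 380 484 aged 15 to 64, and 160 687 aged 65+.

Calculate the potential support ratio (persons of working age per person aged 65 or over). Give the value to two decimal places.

Potential support ratio: 2.37

Potential support ratio = 380 484 / 160 687 = 2.37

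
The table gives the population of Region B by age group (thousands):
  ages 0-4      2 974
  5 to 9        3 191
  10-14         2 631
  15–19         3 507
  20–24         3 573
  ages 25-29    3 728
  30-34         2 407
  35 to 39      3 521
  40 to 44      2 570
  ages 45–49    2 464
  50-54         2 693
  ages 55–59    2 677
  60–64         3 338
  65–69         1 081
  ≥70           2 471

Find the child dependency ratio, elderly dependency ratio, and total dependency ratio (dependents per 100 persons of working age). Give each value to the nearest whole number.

0–14: 2 974 + 3 191 + 2 631 = 8 796
15–64: 3 507 + 3 573 + 3 728 + 2 407 + 3 521 + 2 570 + 2 464 + 2 693 + 2 677 + 3 338 = 30 478
65+: 1 081 + 2 471 = 3 552
Youth dependency ratio = 8 796 / 30 478 × 100 = 29
Old-age dependency ratio = 3 552 / 30 478 × 100 = 12
Total dependency ratio = (8 796 + 3 552) / 30 478 × 100 = 12 348 / 30 478 × 100 = 41

Youth dependency ratio: 29
Old-age dependency ratio: 12
Total dependency ratio: 41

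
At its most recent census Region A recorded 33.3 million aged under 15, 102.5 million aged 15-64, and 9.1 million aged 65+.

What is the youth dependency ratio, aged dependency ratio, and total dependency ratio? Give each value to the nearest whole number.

Youth dependency ratio: 32
Old-age dependency ratio: 9
Total dependency ratio: 41

Youth dependency ratio = 33.3 / 102.5 × 100 = 32
Old-age dependency ratio = 9.1 / 102.5 × 100 = 9
Total dependency ratio = (33.3 + 9.1) / 102.5 × 100 = 42.4 / 102.5 × 100 = 41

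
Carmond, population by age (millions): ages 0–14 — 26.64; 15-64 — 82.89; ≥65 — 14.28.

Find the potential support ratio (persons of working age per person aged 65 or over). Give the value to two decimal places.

Potential support ratio = 82.89 / 14.28 = 5.80

Potential support ratio: 5.80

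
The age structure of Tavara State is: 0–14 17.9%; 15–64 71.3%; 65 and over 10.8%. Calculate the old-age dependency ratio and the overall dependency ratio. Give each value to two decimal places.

Old-age dependency ratio: 15.15
Total dependency ratio: 40.25

Old-age dependency ratio = 10.8 / 71.3 × 100 = 15.15
Total dependency ratio = (17.9 + 10.8) / 71.3 × 100 = 28.7 / 71.3 × 100 = 40.25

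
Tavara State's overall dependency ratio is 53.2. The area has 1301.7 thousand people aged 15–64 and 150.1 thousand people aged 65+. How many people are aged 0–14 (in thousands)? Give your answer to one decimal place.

Aged 0–14: 542.4

Total dependency ratio = (youth + elderly) / working-age × 100
53.2 = (Y + 150.1) / 1301.7 × 100
⇒ 542.4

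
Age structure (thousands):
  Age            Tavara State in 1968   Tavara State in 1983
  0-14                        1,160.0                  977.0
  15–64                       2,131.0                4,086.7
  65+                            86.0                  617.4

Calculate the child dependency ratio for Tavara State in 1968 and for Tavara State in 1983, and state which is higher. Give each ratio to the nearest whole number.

Tavara State in 1968: 54
Tavara State in 1983: 24
Higher: Tavara State in 1968

Tavara State in 1968: 1,160.0 / 2,131.0 × 100 = 54
Tavara State in 1983: 977.0 / 4,086.7 × 100 = 24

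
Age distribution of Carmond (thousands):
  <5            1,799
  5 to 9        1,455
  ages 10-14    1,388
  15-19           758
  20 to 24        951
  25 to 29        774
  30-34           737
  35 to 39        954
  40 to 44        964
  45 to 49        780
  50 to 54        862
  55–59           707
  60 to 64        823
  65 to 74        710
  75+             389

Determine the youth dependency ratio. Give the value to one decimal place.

0–14: 1,799 + 1,455 + 1,388 = 4,642
15–64: 758 + 951 + 774 + 737 + 954 + 964 + 780 + 862 + 707 + 823 = 8,310
65+: 710 + 389 = 1,099
Youth dependency ratio = 4,642 / 8,310 × 100 = 55.9

Youth dependency ratio: 55.9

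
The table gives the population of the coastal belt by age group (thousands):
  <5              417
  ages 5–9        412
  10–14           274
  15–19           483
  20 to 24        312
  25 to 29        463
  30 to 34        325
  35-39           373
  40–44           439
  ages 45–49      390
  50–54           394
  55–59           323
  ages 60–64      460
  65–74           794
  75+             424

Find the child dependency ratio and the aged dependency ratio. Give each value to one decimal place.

Youth dependency ratio: 27.8
Old-age dependency ratio: 30.7

0–14: 417 + 412 + 274 = 1103
15–64: 483 + 312 + 463 + 325 + 373 + 439 + 390 + 394 + 323 + 460 = 3962
65+: 794 + 424 = 1218
Youth dependency ratio = 1103 / 3962 × 100 = 27.8
Old-age dependency ratio = 1218 / 3962 × 100 = 30.7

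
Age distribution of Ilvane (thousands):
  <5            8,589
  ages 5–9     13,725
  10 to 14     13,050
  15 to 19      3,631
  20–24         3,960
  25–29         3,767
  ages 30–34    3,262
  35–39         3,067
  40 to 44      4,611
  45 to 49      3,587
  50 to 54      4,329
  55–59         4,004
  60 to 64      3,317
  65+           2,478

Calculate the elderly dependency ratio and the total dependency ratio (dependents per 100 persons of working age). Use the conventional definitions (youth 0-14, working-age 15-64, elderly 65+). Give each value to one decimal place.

0–14: 8,589 + 13,725 + 13,050 = 35,364
15–64: 3,631 + 3,960 + 3,767 + 3,262 + 3,067 + 4,611 + 3,587 + 4,329 + 4,004 + 3,317 = 37,535
65+: 2,478
Old-age dependency ratio = 2,478 / 37,535 × 100 = 6.6
Total dependency ratio = (35,364 + 2,478) / 37,535 × 100 = 37,842 / 37,535 × 100 = 100.8

Old-age dependency ratio: 6.6
Total dependency ratio: 100.8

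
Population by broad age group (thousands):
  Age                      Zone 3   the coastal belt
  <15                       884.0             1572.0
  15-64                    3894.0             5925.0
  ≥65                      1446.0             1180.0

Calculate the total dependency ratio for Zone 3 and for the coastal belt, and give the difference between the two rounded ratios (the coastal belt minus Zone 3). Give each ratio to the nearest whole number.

Zone 3: 60
the coastal belt: 46
Difference: -14

Zone 3: (884.0 + 1446.0) / 3894.0 × 100 = 2330.0 / 3894.0 × 100 = 60
the coastal belt: (1572.0 + 1180.0) / 5925.0 × 100 = 2752.0 / 5925.0 × 100 = 46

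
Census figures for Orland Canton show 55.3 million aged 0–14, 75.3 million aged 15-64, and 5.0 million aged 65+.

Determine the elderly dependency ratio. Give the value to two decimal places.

Old-age dependency ratio: 6.64

Old-age dependency ratio = 5.0 / 75.3 × 100 = 6.64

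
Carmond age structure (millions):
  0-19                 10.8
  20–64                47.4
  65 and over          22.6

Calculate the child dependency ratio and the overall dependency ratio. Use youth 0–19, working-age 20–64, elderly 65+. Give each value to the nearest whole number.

Youth dependency ratio: 23
Total dependency ratio: 70

Youth dependency ratio = 10.8 / 47.4 × 100 = 23
Total dependency ratio = (10.8 + 22.6) / 47.4 × 100 = 33.4 / 47.4 × 100 = 70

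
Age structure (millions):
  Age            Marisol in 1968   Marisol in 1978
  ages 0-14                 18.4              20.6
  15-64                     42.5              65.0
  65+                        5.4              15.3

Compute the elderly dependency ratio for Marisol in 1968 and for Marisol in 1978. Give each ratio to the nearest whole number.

Marisol in 1968: 5.4 / 42.5 × 100 = 13
Marisol in 1978: 15.3 / 65.0 × 100 = 24

Marisol in 1968: 13
Marisol in 1978: 24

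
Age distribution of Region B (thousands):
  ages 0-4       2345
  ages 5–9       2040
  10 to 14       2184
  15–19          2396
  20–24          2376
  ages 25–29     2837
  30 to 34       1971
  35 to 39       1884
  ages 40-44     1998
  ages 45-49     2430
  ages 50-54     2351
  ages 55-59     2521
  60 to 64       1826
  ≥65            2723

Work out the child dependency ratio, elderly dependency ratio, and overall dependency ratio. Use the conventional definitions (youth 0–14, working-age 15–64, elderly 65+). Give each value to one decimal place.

0–14: 2345 + 2040 + 2184 = 6569
15–64: 2396 + 2376 + 2837 + 1971 + 1884 + 1998 + 2430 + 2351 + 2521 + 1826 = 22590
65+: 2723
Youth dependency ratio = 6569 / 22590 × 100 = 29.1
Old-age dependency ratio = 2723 / 22590 × 100 = 12.1
Total dependency ratio = (6569 + 2723) / 22590 × 100 = 9292 / 22590 × 100 = 41.1

Youth dependency ratio: 29.1
Old-age dependency ratio: 12.1
Total dependency ratio: 41.1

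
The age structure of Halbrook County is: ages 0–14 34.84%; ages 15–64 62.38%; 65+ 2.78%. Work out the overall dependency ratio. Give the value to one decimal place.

Total dependency ratio = (34.84 + 2.78) / 62.38 × 100 = 37.62 / 62.38 × 100 = 60.3

Total dependency ratio: 60.3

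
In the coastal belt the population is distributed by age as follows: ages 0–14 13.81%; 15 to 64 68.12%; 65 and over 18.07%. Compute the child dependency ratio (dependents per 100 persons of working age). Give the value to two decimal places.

Youth dependency ratio: 20.27

Youth dependency ratio = 13.81 / 68.12 × 100 = 20.27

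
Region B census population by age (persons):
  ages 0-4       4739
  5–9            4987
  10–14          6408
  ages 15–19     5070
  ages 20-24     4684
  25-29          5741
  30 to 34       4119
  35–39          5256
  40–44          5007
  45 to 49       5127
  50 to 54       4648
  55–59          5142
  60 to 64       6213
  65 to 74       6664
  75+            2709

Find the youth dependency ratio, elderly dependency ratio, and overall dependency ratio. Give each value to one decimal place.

Youth dependency ratio: 31.6
Old-age dependency ratio: 18.4
Total dependency ratio: 50.0

0–14: 4739 + 4987 + 6408 = 16134
15–64: 5070 + 4684 + 5741 + 4119 + 5256 + 5007 + 5127 + 4648 + 5142 + 6213 = 51007
65+: 6664 + 2709 = 9373
Youth dependency ratio = 16134 / 51007 × 100 = 31.6
Old-age dependency ratio = 9373 / 51007 × 100 = 18.4
Total dependency ratio = (16134 + 9373) / 51007 × 100 = 25507 / 51007 × 100 = 50.0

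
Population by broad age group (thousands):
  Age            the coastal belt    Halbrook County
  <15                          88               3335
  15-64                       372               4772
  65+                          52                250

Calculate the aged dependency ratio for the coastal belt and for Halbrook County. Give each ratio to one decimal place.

the coastal belt: 52 / 372 × 100 = 14.0
Halbrook County: 250 / 4772 × 100 = 5.2

the coastal belt: 14.0
Halbrook County: 5.2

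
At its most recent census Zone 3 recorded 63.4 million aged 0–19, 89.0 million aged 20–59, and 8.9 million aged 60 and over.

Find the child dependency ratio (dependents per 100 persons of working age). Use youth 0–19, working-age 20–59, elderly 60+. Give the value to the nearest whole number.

Youth dependency ratio = 63.4 / 89.0 × 100 = 71

Youth dependency ratio: 71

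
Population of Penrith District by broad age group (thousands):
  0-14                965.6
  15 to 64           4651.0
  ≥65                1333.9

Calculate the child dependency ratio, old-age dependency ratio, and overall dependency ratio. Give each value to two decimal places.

Youth dependency ratio = 965.6 / 4651.0 × 100 = 20.76
Old-age dependency ratio = 1333.9 / 4651.0 × 100 = 28.68
Total dependency ratio = (965.6 + 1333.9) / 4651.0 × 100 = 2299.5 / 4651.0 × 100 = 49.44

Youth dependency ratio: 20.76
Old-age dependency ratio: 28.68
Total dependency ratio: 49.44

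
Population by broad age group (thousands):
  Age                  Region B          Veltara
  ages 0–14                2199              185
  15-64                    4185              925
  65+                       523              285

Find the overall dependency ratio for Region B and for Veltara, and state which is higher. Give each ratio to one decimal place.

Region B: (2199 + 523) / 4185 × 100 = 2722 / 4185 × 100 = 65.0
Veltara: (185 + 285) / 925 × 100 = 470 / 925 × 100 = 50.8

Region B: 65.0
Veltara: 50.8
Higher: Region B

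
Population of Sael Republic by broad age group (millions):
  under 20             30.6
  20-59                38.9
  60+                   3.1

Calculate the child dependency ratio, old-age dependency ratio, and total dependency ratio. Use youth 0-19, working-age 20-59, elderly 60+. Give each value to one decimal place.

Youth dependency ratio: 78.7
Old-age dependency ratio: 8.0
Total dependency ratio: 86.6

Youth dependency ratio = 30.6 / 38.9 × 100 = 78.7
Old-age dependency ratio = 3.1 / 38.9 × 100 = 8.0
Total dependency ratio = (30.6 + 3.1) / 38.9 × 100 = 33.7 / 38.9 × 100 = 86.6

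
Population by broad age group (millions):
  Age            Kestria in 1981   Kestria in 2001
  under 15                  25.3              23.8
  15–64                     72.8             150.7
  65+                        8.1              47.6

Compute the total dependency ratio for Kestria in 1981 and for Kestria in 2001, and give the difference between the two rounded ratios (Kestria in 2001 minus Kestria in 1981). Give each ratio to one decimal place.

Kestria in 1981: (25.3 + 8.1) / 72.8 × 100 = 33.4 / 72.8 × 100 = 45.9
Kestria in 2001: (23.8 + 47.6) / 150.7 × 100 = 71.4 / 150.7 × 100 = 47.4

Kestria in 1981: 45.9
Kestria in 2001: 47.4
Difference: +1.5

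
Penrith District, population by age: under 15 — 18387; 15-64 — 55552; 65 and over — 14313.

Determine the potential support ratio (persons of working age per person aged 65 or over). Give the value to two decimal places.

Potential support ratio: 3.88

Potential support ratio = 55552 / 14313 = 3.88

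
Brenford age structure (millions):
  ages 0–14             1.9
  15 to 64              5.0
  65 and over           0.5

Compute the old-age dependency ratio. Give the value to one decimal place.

Old-age dependency ratio: 10.0

Old-age dependency ratio = 0.5 / 5.0 × 100 = 10.0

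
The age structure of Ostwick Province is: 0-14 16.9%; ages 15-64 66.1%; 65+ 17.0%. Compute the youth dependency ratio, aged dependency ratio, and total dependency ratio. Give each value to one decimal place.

Youth dependency ratio: 25.6
Old-age dependency ratio: 25.7
Total dependency ratio: 51.3

Youth dependency ratio = 16.9 / 66.1 × 100 = 25.6
Old-age dependency ratio = 17.0 / 66.1 × 100 = 25.7
Total dependency ratio = (16.9 + 17.0) / 66.1 × 100 = 33.9 / 66.1 × 100 = 51.3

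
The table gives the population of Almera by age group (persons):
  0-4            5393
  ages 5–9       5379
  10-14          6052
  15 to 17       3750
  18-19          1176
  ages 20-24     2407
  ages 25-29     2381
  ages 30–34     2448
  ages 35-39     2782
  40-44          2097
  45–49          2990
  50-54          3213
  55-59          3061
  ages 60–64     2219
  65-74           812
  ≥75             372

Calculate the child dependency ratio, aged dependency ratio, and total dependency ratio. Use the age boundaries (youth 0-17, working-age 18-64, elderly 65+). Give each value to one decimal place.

Youth dependency ratio: 83.0
Old-age dependency ratio: 4.8
Total dependency ratio: 87.8

0–17: 5393 + 5379 + 6052 + 3750 = 20574
18–64: 1176 + 2407 + 2381 + 2448 + 2782 + 2097 + 2990 + 3213 + 3061 + 2219 = 24774
65+: 812 + 372 = 1184
Youth dependency ratio = 20574 / 24774 × 100 = 83.0
Old-age dependency ratio = 1184 / 24774 × 100 = 4.8
Total dependency ratio = (20574 + 1184) / 24774 × 100 = 21758 / 24774 × 100 = 87.8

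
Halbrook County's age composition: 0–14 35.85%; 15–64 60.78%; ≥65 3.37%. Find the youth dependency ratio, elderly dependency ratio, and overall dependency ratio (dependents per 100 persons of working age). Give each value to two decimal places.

Youth dependency ratio: 58.98
Old-age dependency ratio: 5.54
Total dependency ratio: 64.53

Youth dependency ratio = 35.85 / 60.78 × 100 = 58.98
Old-age dependency ratio = 3.37 / 60.78 × 100 = 5.54
Total dependency ratio = (35.85 + 3.37) / 60.78 × 100 = 39.22 / 60.78 × 100 = 64.53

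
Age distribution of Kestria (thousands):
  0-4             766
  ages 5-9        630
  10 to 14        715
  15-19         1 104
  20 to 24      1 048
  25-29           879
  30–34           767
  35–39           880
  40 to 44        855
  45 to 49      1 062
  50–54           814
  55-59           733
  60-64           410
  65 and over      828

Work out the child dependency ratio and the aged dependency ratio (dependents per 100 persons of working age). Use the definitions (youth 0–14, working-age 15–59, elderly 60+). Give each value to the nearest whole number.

0–14: 766 + 630 + 715 = 2 111
15–59: 1 104 + 1 048 + 879 + 767 + 880 + 855 + 1 062 + 814 + 733 = 8 142
60+: 410 + 828 = 1 238
Youth dependency ratio = 2 111 / 8 142 × 100 = 26
Old-age dependency ratio = 1 238 / 8 142 × 100 = 15

Youth dependency ratio: 26
Old-age dependency ratio: 15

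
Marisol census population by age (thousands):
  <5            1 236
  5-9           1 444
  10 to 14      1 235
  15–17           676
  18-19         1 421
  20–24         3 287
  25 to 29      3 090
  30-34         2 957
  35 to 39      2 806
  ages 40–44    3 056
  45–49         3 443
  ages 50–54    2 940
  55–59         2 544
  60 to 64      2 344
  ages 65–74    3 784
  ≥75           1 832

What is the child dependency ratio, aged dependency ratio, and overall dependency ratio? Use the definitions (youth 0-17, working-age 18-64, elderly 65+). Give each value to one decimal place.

Youth dependency ratio: 16.5
Old-age dependency ratio: 20.1
Total dependency ratio: 36.6

0–17: 1 236 + 1 444 + 1 235 + 676 = 4 591
18–64: 1 421 + 3 287 + 3 090 + 2 957 + 2 806 + 3 056 + 3 443 + 2 940 + 2 544 + 2 344 = 27 888
65+: 3 784 + 1 832 = 5 616
Youth dependency ratio = 4 591 / 27 888 × 100 = 16.5
Old-age dependency ratio = 5 616 / 27 888 × 100 = 20.1
Total dependency ratio = (4 591 + 5 616) / 27 888 × 100 = 10 207 / 27 888 × 100 = 36.6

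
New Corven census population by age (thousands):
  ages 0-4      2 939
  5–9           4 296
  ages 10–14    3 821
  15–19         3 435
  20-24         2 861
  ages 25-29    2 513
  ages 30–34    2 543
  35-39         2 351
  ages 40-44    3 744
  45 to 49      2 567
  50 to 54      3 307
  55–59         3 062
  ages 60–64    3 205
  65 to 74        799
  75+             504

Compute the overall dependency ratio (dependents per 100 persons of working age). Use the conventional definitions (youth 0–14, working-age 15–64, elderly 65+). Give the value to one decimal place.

Total dependency ratio: 41.8

0–14: 2 939 + 4 296 + 3 821 = 11 056
15–64: 3 435 + 2 861 + 2 513 + 2 543 + 2 351 + 3 744 + 2 567 + 3 307 + 3 062 + 3 205 = 29 588
65+: 799 + 504 = 1 303
Total dependency ratio = (11 056 + 1 303) / 29 588 × 100 = 12 359 / 29 588 × 100 = 41.8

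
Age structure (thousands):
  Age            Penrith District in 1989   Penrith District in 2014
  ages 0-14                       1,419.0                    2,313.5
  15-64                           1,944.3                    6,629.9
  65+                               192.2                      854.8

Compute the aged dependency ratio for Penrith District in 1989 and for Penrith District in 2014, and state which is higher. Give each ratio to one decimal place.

Penrith District in 1989: 192.2 / 1,944.3 × 100 = 9.9
Penrith District in 2014: 854.8 / 6,629.9 × 100 = 12.9

Penrith District in 1989: 9.9
Penrith District in 2014: 12.9
Higher: Penrith District in 2014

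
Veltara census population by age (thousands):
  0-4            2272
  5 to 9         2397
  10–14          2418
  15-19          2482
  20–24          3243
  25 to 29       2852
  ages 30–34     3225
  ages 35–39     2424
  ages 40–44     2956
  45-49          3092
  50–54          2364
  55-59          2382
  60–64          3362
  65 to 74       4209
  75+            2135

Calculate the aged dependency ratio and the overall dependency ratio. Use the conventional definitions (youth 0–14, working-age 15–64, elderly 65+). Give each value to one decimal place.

0–14: 2272 + 2397 + 2418 = 7087
15–64: 2482 + 3243 + 2852 + 3225 + 2424 + 2956 + 3092 + 2364 + 2382 + 3362 = 28382
65+: 4209 + 2135 = 6344
Old-age dependency ratio = 6344 / 28382 × 100 = 22.4
Total dependency ratio = (7087 + 6344) / 28382 × 100 = 13431 / 28382 × 100 = 47.3

Old-age dependency ratio: 22.4
Total dependency ratio: 47.3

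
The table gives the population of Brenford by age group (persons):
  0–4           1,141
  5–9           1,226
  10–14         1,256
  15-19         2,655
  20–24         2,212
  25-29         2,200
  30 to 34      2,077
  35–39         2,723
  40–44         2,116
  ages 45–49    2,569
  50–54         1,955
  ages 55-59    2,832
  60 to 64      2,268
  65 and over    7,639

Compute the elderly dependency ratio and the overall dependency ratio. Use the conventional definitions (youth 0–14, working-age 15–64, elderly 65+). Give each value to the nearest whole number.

Old-age dependency ratio: 32
Total dependency ratio: 48

0–14: 1,141 + 1,226 + 1,256 = 3,623
15–64: 2,655 + 2,212 + 2,200 + 2,077 + 2,723 + 2,116 + 2,569 + 1,955 + 2,832 + 2,268 = 23,607
65+: 7,639
Old-age dependency ratio = 7,639 / 23,607 × 100 = 32
Total dependency ratio = (3,623 + 7,639) / 23,607 × 100 = 11,262 / 23,607 × 100 = 48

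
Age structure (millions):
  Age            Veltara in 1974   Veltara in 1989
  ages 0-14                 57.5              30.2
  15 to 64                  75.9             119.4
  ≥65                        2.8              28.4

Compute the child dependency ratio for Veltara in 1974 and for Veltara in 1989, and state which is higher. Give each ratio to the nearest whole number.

Veltara in 1974: 76
Veltara in 1989: 25
Higher: Veltara in 1974

Veltara in 1974: 57.5 / 75.9 × 100 = 76
Veltara in 1989: 30.2 / 119.4 × 100 = 25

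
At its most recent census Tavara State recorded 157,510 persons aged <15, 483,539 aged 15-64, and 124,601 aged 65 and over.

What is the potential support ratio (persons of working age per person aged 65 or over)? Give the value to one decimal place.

Potential support ratio = 483,539 / 124,601 = 3.9

Potential support ratio: 3.9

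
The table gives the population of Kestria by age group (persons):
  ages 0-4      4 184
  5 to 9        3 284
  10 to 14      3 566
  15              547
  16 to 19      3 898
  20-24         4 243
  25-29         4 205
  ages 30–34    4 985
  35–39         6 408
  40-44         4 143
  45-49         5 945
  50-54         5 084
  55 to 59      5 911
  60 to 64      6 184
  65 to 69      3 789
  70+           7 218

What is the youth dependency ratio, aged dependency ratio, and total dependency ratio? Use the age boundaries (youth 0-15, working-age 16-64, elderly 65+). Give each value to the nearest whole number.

0–15: 4 184 + 3 284 + 3 566 + 547 = 11 581
16–64: 3 898 + 4 243 + 4 205 + 4 985 + 6 408 + 4 143 + 5 945 + 5 084 + 5 911 + 6 184 = 51 006
65+: 3 789 + 7 218 = 11 007
Youth dependency ratio = 11 581 / 51 006 × 100 = 23
Old-age dependency ratio = 11 007 / 51 006 × 100 = 22
Total dependency ratio = (11 581 + 11 007) / 51 006 × 100 = 22 588 / 51 006 × 100 = 44

Youth dependency ratio: 23
Old-age dependency ratio: 22
Total dependency ratio: 44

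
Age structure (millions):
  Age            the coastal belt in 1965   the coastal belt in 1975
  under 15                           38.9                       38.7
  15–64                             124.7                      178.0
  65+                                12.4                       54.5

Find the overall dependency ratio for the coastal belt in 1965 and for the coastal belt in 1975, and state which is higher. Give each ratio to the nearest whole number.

the coastal belt in 1965: 41
the coastal belt in 1975: 52
Higher: the coastal belt in 1975

the coastal belt in 1965: (38.9 + 12.4) / 124.7 × 100 = 51.3 / 124.7 × 100 = 41
the coastal belt in 1975: (38.7 + 54.5) / 178.0 × 100 = 93.2 / 178.0 × 100 = 52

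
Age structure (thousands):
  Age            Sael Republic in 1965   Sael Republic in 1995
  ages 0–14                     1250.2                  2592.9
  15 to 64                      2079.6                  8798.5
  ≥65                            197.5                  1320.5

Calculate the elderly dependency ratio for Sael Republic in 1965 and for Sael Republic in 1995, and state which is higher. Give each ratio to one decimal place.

Sael Republic in 1965: 9.5
Sael Republic in 1995: 15.0
Higher: Sael Republic in 1995

Sael Republic in 1965: 197.5 / 2079.6 × 100 = 9.5
Sael Republic in 1995: 1320.5 / 8798.5 × 100 = 15.0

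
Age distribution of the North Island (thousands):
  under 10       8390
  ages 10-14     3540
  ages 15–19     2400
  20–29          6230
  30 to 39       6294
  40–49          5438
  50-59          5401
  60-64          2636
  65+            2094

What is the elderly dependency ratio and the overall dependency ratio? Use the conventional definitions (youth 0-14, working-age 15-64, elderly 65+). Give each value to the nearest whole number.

Old-age dependency ratio: 7
Total dependency ratio: 49

0–14: 8390 + 3540 = 11930
15–64: 2400 + 6230 + 6294 + 5438 + 5401 + 2636 = 28399
65+: 2094
Old-age dependency ratio = 2094 / 28399 × 100 = 7
Total dependency ratio = (11930 + 2094) / 28399 × 100 = 14024 / 28399 × 100 = 49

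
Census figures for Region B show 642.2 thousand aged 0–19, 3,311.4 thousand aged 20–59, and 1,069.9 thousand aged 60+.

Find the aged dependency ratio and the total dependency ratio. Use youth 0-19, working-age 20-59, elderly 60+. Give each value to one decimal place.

Old-age dependency ratio = 1,069.9 / 3,311.4 × 100 = 32.3
Total dependency ratio = (642.2 + 1,069.9) / 3,311.4 × 100 = 1,712.1 / 3,311.4 × 100 = 51.7

Old-age dependency ratio: 32.3
Total dependency ratio: 51.7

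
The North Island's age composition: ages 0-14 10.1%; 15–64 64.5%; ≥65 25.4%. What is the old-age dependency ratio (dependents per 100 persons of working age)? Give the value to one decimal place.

Old-age dependency ratio: 39.4

Old-age dependency ratio = 25.4 / 64.5 × 100 = 39.4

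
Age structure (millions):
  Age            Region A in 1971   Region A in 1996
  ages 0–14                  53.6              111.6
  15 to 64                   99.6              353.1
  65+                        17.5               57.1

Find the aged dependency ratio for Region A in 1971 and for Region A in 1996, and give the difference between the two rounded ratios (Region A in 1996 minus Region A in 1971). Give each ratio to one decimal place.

Region A in 1971: 17.6
Region A in 1996: 16.2
Difference: -1.4

Region A in 1971: 17.5 / 99.6 × 100 = 17.6
Region A in 1996: 57.1 / 353.1 × 100 = 16.2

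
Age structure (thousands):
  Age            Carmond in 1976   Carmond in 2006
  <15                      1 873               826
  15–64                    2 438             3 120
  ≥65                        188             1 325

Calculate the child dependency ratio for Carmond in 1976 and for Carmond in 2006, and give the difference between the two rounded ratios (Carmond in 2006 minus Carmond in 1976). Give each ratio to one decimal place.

Carmond in 1976: 76.8
Carmond in 2006: 26.5
Difference: -50.3

Carmond in 1976: 1 873 / 2 438 × 100 = 76.8
Carmond in 2006: 826 / 3 120 × 100 = 26.5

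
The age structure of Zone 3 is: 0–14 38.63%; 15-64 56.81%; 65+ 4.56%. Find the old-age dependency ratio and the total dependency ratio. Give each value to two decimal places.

Old-age dependency ratio = 4.56 / 56.81 × 100 = 8.03
Total dependency ratio = (38.63 + 4.56) / 56.81 × 100 = 43.19 / 56.81 × 100 = 76.03

Old-age dependency ratio: 8.03
Total dependency ratio: 76.03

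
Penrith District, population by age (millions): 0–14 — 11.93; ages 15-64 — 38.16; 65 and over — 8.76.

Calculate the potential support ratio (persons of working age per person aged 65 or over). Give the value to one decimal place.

Potential support ratio = 38.16 / 8.76 = 4.4

Potential support ratio: 4.4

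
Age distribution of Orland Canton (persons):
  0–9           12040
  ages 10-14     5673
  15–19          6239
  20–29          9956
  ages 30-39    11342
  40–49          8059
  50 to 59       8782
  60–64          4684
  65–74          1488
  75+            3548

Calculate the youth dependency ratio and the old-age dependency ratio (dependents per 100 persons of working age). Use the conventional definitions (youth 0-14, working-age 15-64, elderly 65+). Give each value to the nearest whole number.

Youth dependency ratio: 36
Old-age dependency ratio: 10

0–14: 12040 + 5673 = 17713
15–64: 6239 + 9956 + 11342 + 8059 + 8782 + 4684 = 49062
65+: 1488 + 3548 = 5036
Youth dependency ratio = 17713 / 49062 × 100 = 36
Old-age dependency ratio = 5036 / 49062 × 100 = 10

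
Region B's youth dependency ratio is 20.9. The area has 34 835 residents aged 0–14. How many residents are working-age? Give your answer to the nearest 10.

Working-age: 166 670

Youth dependency ratio = youth / working-age × 100
20.9 = 34 835 / W × 100
⇒ 166 670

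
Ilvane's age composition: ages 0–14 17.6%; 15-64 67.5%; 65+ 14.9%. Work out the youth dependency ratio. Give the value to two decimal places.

Youth dependency ratio = 17.6 / 67.5 × 100 = 26.07

Youth dependency ratio: 26.07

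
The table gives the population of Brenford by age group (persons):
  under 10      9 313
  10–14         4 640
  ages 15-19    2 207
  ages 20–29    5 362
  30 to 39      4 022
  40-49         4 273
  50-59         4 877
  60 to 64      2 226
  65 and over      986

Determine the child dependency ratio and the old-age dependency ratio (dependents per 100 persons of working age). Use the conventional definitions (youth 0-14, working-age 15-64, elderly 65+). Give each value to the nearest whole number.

0–14: 9 313 + 4 640 = 13 953
15–64: 2 207 + 5 362 + 4 022 + 4 273 + 4 877 + 2 226 = 22 967
65+: 986
Youth dependency ratio = 13 953 / 22 967 × 100 = 61
Old-age dependency ratio = 986 / 22 967 × 100 = 4

Youth dependency ratio: 61
Old-age dependency ratio: 4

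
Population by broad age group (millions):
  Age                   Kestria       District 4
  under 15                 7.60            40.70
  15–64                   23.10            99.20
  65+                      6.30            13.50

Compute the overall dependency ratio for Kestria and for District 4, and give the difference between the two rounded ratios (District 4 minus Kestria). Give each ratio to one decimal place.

Kestria: 60.2
District 4: 54.6
Difference: -5.6

Kestria: (7.60 + 6.30) / 23.10 × 100 = 13.90 / 23.10 × 100 = 60.2
District 4: (40.70 + 13.50) / 99.20 × 100 = 54.20 / 99.20 × 100 = 54.6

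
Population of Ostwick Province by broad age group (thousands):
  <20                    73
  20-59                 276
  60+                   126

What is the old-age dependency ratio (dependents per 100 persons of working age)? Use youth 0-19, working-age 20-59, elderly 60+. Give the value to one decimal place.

Old-age dependency ratio: 45.7

Old-age dependency ratio = 126 / 276 × 100 = 45.7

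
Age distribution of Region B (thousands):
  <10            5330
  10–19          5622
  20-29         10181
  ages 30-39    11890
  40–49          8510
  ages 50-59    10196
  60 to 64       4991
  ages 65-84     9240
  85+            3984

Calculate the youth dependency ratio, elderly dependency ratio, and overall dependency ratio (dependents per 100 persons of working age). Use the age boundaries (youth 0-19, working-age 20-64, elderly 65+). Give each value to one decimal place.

0–19: 5330 + 5622 = 10952
20–64: 10181 + 11890 + 8510 + 10196 + 4991 = 45768
65+: 9240 + 3984 = 13224
Youth dependency ratio = 10952 / 45768 × 100 = 23.9
Old-age dependency ratio = 13224 / 45768 × 100 = 28.9
Total dependency ratio = (10952 + 13224) / 45768 × 100 = 24176 / 45768 × 100 = 52.8

Youth dependency ratio: 23.9
Old-age dependency ratio: 28.9
Total dependency ratio: 52.8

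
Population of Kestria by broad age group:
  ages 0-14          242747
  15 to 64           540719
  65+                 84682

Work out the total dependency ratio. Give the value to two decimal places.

Total dependency ratio: 60.55

Total dependency ratio = (242747 + 84682) / 540719 × 100 = 327429 / 540719 × 100 = 60.55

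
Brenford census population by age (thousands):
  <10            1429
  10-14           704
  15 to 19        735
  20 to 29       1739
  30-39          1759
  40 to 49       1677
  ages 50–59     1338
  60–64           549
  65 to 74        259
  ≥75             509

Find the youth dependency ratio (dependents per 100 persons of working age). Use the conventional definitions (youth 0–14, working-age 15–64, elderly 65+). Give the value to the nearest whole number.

0–14: 1429 + 704 = 2133
15–64: 735 + 1739 + 1759 + 1677 + 1338 + 549 = 7797
65+: 259 + 509 = 768
Youth dependency ratio = 2133 / 7797 × 100 = 27

Youth dependency ratio: 27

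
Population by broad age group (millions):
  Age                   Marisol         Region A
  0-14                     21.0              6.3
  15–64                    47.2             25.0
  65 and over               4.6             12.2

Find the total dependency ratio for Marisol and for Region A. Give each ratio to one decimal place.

Marisol: 54.2
Region A: 74.0

Marisol: (21.0 + 4.6) / 47.2 × 100 = 25.6 / 47.2 × 100 = 54.2
Region A: (6.3 + 12.2) / 25.0 × 100 = 18.5 / 25.0 × 100 = 74.0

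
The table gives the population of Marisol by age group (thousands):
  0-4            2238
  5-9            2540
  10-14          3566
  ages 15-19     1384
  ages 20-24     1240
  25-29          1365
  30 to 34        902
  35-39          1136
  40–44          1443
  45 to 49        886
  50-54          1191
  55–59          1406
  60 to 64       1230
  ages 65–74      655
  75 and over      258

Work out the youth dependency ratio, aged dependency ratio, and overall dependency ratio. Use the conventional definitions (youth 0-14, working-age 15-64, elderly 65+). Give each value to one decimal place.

Youth dependency ratio: 68.5
Old-age dependency ratio: 7.5
Total dependency ratio: 76.0

0–14: 2238 + 2540 + 3566 = 8344
15–64: 1384 + 1240 + 1365 + 902 + 1136 + 1443 + 886 + 1191 + 1406 + 1230 = 12183
65+: 655 + 258 = 913
Youth dependency ratio = 8344 / 12183 × 100 = 68.5
Old-age dependency ratio = 913 / 12183 × 100 = 7.5
Total dependency ratio = (8344 + 913) / 12183 × 100 = 9257 / 12183 × 100 = 76.0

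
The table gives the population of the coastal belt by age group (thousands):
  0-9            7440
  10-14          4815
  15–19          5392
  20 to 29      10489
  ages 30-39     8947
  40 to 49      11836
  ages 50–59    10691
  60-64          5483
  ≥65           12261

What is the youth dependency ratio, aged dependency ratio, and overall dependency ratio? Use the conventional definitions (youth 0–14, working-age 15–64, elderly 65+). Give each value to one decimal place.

0–14: 7440 + 4815 = 12255
15–64: 5392 + 10489 + 8947 + 11836 + 10691 + 5483 = 52838
65+: 12261
Youth dependency ratio = 12255 / 52838 × 100 = 23.2
Old-age dependency ratio = 12261 / 52838 × 100 = 23.2
Total dependency ratio = (12255 + 12261) / 52838 × 100 = 24516 / 52838 × 100 = 46.4

Youth dependency ratio: 23.2
Old-age dependency ratio: 23.2
Total dependency ratio: 46.4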